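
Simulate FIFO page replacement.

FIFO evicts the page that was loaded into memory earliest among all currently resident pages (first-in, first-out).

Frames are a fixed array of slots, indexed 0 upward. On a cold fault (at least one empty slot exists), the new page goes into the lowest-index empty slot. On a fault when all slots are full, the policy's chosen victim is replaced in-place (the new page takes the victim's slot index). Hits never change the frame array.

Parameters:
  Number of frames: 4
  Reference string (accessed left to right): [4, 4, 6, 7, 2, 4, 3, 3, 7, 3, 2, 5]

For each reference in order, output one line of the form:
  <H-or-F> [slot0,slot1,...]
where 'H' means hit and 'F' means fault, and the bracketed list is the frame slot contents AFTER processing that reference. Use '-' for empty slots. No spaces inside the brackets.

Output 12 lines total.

F [4,-,-,-]
H [4,-,-,-]
F [4,6,-,-]
F [4,6,7,-]
F [4,6,7,2]
H [4,6,7,2]
F [3,6,7,2]
H [3,6,7,2]
H [3,6,7,2]
H [3,6,7,2]
H [3,6,7,2]
F [3,5,7,2]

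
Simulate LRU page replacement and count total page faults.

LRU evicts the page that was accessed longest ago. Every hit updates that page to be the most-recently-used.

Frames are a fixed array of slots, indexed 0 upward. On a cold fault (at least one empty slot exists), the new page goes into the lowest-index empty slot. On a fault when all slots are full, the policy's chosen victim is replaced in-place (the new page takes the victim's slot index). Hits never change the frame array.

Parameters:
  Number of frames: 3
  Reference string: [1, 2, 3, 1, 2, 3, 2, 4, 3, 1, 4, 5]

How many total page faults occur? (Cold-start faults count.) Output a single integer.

Answer: 6

Derivation:
Step 0: ref 1 → FAULT, frames=[1,-,-]
Step 1: ref 2 → FAULT, frames=[1,2,-]
Step 2: ref 3 → FAULT, frames=[1,2,3]
Step 3: ref 1 → HIT, frames=[1,2,3]
Step 4: ref 2 → HIT, frames=[1,2,3]
Step 5: ref 3 → HIT, frames=[1,2,3]
Step 6: ref 2 → HIT, frames=[1,2,3]
Step 7: ref 4 → FAULT (evict 1), frames=[4,2,3]
Step 8: ref 3 → HIT, frames=[4,2,3]
Step 9: ref 1 → FAULT (evict 2), frames=[4,1,3]
Step 10: ref 4 → HIT, frames=[4,1,3]
Step 11: ref 5 → FAULT (evict 3), frames=[4,1,5]
Total faults: 6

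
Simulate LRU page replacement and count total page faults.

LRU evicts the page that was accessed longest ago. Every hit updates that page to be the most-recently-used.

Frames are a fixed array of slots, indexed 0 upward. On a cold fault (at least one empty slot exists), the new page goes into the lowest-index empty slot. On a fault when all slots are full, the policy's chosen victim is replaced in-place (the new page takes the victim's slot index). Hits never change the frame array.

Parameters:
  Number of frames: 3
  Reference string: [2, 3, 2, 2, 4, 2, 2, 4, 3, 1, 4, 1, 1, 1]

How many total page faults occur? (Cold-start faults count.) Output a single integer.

Answer: 4

Derivation:
Step 0: ref 2 → FAULT, frames=[2,-,-]
Step 1: ref 3 → FAULT, frames=[2,3,-]
Step 2: ref 2 → HIT, frames=[2,3,-]
Step 3: ref 2 → HIT, frames=[2,3,-]
Step 4: ref 4 → FAULT, frames=[2,3,4]
Step 5: ref 2 → HIT, frames=[2,3,4]
Step 6: ref 2 → HIT, frames=[2,3,4]
Step 7: ref 4 → HIT, frames=[2,3,4]
Step 8: ref 3 → HIT, frames=[2,3,4]
Step 9: ref 1 → FAULT (evict 2), frames=[1,3,4]
Step 10: ref 4 → HIT, frames=[1,3,4]
Step 11: ref 1 → HIT, frames=[1,3,4]
Step 12: ref 1 → HIT, frames=[1,3,4]
Step 13: ref 1 → HIT, frames=[1,3,4]
Total faults: 4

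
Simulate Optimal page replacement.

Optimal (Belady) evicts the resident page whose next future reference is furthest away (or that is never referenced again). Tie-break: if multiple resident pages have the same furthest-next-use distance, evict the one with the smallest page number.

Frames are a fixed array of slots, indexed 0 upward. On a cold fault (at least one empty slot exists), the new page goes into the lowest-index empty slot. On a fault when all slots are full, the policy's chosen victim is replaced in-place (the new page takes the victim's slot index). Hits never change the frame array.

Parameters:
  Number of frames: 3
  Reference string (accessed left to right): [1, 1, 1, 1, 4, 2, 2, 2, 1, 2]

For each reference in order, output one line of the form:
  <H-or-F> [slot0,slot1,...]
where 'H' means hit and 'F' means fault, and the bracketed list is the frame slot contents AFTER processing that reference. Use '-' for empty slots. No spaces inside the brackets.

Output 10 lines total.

F [1,-,-]
H [1,-,-]
H [1,-,-]
H [1,-,-]
F [1,4,-]
F [1,4,2]
H [1,4,2]
H [1,4,2]
H [1,4,2]
H [1,4,2]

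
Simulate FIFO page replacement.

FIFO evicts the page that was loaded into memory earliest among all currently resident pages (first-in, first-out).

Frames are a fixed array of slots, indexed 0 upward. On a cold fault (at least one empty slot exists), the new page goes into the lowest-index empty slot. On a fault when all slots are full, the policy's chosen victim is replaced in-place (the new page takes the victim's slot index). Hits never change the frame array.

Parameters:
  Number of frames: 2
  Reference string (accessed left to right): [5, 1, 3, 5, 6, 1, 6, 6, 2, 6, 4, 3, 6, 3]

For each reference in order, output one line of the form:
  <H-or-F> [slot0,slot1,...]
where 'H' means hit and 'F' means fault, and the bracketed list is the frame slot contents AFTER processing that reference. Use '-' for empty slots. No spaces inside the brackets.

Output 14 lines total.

F [5,-]
F [5,1]
F [3,1]
F [3,5]
F [6,5]
F [6,1]
H [6,1]
H [6,1]
F [2,1]
F [2,6]
F [4,6]
F [4,3]
F [6,3]
H [6,3]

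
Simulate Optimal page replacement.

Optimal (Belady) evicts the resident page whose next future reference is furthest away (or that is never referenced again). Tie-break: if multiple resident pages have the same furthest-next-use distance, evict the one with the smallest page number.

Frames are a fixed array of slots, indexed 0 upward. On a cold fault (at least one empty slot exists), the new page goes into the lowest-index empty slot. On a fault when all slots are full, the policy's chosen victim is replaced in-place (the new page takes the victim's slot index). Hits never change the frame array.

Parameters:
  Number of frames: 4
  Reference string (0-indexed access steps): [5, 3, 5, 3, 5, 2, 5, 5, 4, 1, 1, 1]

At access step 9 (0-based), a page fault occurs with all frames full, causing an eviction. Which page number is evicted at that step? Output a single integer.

Step 0: ref 5 -> FAULT, frames=[5,-,-,-]
Step 1: ref 3 -> FAULT, frames=[5,3,-,-]
Step 2: ref 5 -> HIT, frames=[5,3,-,-]
Step 3: ref 3 -> HIT, frames=[5,3,-,-]
Step 4: ref 5 -> HIT, frames=[5,3,-,-]
Step 5: ref 2 -> FAULT, frames=[5,3,2,-]
Step 6: ref 5 -> HIT, frames=[5,3,2,-]
Step 7: ref 5 -> HIT, frames=[5,3,2,-]
Step 8: ref 4 -> FAULT, frames=[5,3,2,4]
Step 9: ref 1 -> FAULT, evict 2, frames=[5,3,1,4]
At step 9: evicted page 2

Answer: 2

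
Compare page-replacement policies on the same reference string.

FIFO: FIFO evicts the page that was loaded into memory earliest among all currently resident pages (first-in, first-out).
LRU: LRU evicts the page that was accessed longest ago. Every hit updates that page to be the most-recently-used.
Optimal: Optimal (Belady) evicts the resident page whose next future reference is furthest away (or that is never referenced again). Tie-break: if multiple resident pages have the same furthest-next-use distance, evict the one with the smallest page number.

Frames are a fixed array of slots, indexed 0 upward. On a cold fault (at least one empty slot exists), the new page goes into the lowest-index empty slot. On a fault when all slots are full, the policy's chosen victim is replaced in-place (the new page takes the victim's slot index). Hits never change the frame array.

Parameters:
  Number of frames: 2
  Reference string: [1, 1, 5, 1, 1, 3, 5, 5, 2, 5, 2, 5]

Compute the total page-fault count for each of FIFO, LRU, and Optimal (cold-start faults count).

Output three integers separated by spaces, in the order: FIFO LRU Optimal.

--- FIFO ---
  step 0: ref 1 -> FAULT, frames=[1,-] (faults so far: 1)
  step 1: ref 1 -> HIT, frames=[1,-] (faults so far: 1)
  step 2: ref 5 -> FAULT, frames=[1,5] (faults so far: 2)
  step 3: ref 1 -> HIT, frames=[1,5] (faults so far: 2)
  step 4: ref 1 -> HIT, frames=[1,5] (faults so far: 2)
  step 5: ref 3 -> FAULT, evict 1, frames=[3,5] (faults so far: 3)
  step 6: ref 5 -> HIT, frames=[3,5] (faults so far: 3)
  step 7: ref 5 -> HIT, frames=[3,5] (faults so far: 3)
  step 8: ref 2 -> FAULT, evict 5, frames=[3,2] (faults so far: 4)
  step 9: ref 5 -> FAULT, evict 3, frames=[5,2] (faults so far: 5)
  step 10: ref 2 -> HIT, frames=[5,2] (faults so far: 5)
  step 11: ref 5 -> HIT, frames=[5,2] (faults so far: 5)
  FIFO total faults: 5
--- LRU ---
  step 0: ref 1 -> FAULT, frames=[1,-] (faults so far: 1)
  step 1: ref 1 -> HIT, frames=[1,-] (faults so far: 1)
  step 2: ref 5 -> FAULT, frames=[1,5] (faults so far: 2)
  step 3: ref 1 -> HIT, frames=[1,5] (faults so far: 2)
  step 4: ref 1 -> HIT, frames=[1,5] (faults so far: 2)
  step 5: ref 3 -> FAULT, evict 5, frames=[1,3] (faults so far: 3)
  step 6: ref 5 -> FAULT, evict 1, frames=[5,3] (faults so far: 4)
  step 7: ref 5 -> HIT, frames=[5,3] (faults so far: 4)
  step 8: ref 2 -> FAULT, evict 3, frames=[5,2] (faults so far: 5)
  step 9: ref 5 -> HIT, frames=[5,2] (faults so far: 5)
  step 10: ref 2 -> HIT, frames=[5,2] (faults so far: 5)
  step 11: ref 5 -> HIT, frames=[5,2] (faults so far: 5)
  LRU total faults: 5
--- Optimal ---
  step 0: ref 1 -> FAULT, frames=[1,-] (faults so far: 1)
  step 1: ref 1 -> HIT, frames=[1,-] (faults so far: 1)
  step 2: ref 5 -> FAULT, frames=[1,5] (faults so far: 2)
  step 3: ref 1 -> HIT, frames=[1,5] (faults so far: 2)
  step 4: ref 1 -> HIT, frames=[1,5] (faults so far: 2)
  step 5: ref 3 -> FAULT, evict 1, frames=[3,5] (faults so far: 3)
  step 6: ref 5 -> HIT, frames=[3,5] (faults so far: 3)
  step 7: ref 5 -> HIT, frames=[3,5] (faults so far: 3)
  step 8: ref 2 -> FAULT, evict 3, frames=[2,5] (faults so far: 4)
  step 9: ref 5 -> HIT, frames=[2,5] (faults so far: 4)
  step 10: ref 2 -> HIT, frames=[2,5] (faults so far: 4)
  step 11: ref 5 -> HIT, frames=[2,5] (faults so far: 4)
  Optimal total faults: 4

Answer: 5 5 4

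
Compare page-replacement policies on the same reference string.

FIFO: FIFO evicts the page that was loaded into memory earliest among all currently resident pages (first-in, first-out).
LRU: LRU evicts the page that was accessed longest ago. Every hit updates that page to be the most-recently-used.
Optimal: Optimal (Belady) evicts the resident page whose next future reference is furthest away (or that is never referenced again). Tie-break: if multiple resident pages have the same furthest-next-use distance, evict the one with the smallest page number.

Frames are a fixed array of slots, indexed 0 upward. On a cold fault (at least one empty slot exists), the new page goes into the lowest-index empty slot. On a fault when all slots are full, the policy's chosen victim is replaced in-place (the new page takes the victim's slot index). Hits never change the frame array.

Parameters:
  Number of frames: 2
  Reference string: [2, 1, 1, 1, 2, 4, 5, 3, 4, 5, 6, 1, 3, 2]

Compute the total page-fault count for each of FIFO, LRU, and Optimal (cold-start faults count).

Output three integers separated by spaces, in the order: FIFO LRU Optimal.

--- FIFO ---
  step 0: ref 2 -> FAULT, frames=[2,-] (faults so far: 1)
  step 1: ref 1 -> FAULT, frames=[2,1] (faults so far: 2)
  step 2: ref 1 -> HIT, frames=[2,1] (faults so far: 2)
  step 3: ref 1 -> HIT, frames=[2,1] (faults so far: 2)
  step 4: ref 2 -> HIT, frames=[2,1] (faults so far: 2)
  step 5: ref 4 -> FAULT, evict 2, frames=[4,1] (faults so far: 3)
  step 6: ref 5 -> FAULT, evict 1, frames=[4,5] (faults so far: 4)
  step 7: ref 3 -> FAULT, evict 4, frames=[3,5] (faults so far: 5)
  step 8: ref 4 -> FAULT, evict 5, frames=[3,4] (faults so far: 6)
  step 9: ref 5 -> FAULT, evict 3, frames=[5,4] (faults so far: 7)
  step 10: ref 6 -> FAULT, evict 4, frames=[5,6] (faults so far: 8)
  step 11: ref 1 -> FAULT, evict 5, frames=[1,6] (faults so far: 9)
  step 12: ref 3 -> FAULT, evict 6, frames=[1,3] (faults so far: 10)
  step 13: ref 2 -> FAULT, evict 1, frames=[2,3] (faults so far: 11)
  FIFO total faults: 11
--- LRU ---
  step 0: ref 2 -> FAULT, frames=[2,-] (faults so far: 1)
  step 1: ref 1 -> FAULT, frames=[2,1] (faults so far: 2)
  step 2: ref 1 -> HIT, frames=[2,1] (faults so far: 2)
  step 3: ref 1 -> HIT, frames=[2,1] (faults so far: 2)
  step 4: ref 2 -> HIT, frames=[2,1] (faults so far: 2)
  step 5: ref 4 -> FAULT, evict 1, frames=[2,4] (faults so far: 3)
  step 6: ref 5 -> FAULT, evict 2, frames=[5,4] (faults so far: 4)
  step 7: ref 3 -> FAULT, evict 4, frames=[5,3] (faults so far: 5)
  step 8: ref 4 -> FAULT, evict 5, frames=[4,3] (faults so far: 6)
  step 9: ref 5 -> FAULT, evict 3, frames=[4,5] (faults so far: 7)
  step 10: ref 6 -> FAULT, evict 4, frames=[6,5] (faults so far: 8)
  step 11: ref 1 -> FAULT, evict 5, frames=[6,1] (faults so far: 9)
  step 12: ref 3 -> FAULT, evict 6, frames=[3,1] (faults so far: 10)
  step 13: ref 2 -> FAULT, evict 1, frames=[3,2] (faults so far: 11)
  LRU total faults: 11
--- Optimal ---
  step 0: ref 2 -> FAULT, frames=[2,-] (faults so far: 1)
  step 1: ref 1 -> FAULT, frames=[2,1] (faults so far: 2)
  step 2: ref 1 -> HIT, frames=[2,1] (faults so far: 2)
  step 3: ref 1 -> HIT, frames=[2,1] (faults so far: 2)
  step 4: ref 2 -> HIT, frames=[2,1] (faults so far: 2)
  step 5: ref 4 -> FAULT, evict 2, frames=[4,1] (faults so far: 3)
  step 6: ref 5 -> FAULT, evict 1, frames=[4,5] (faults so far: 4)
  step 7: ref 3 -> FAULT, evict 5, frames=[4,3] (faults so far: 5)
  step 8: ref 4 -> HIT, frames=[4,3] (faults so far: 5)
  step 9: ref 5 -> FAULT, evict 4, frames=[5,3] (faults so far: 6)
  step 10: ref 6 -> FAULT, evict 5, frames=[6,3] (faults so far: 7)
  step 11: ref 1 -> FAULT, evict 6, frames=[1,3] (faults so far: 8)
  step 12: ref 3 -> HIT, frames=[1,3] (faults so far: 8)
  step 13: ref 2 -> FAULT, evict 1, frames=[2,3] (faults so far: 9)
  Optimal total faults: 9

Answer: 11 11 9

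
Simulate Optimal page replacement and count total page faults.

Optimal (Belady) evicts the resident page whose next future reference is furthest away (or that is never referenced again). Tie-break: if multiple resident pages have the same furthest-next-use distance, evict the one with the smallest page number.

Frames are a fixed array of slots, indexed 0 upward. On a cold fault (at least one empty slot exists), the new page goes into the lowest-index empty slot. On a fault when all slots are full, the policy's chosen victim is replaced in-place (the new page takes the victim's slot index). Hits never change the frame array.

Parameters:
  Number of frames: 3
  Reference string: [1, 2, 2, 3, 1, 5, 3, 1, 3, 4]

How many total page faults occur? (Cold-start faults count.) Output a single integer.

Answer: 5

Derivation:
Step 0: ref 1 → FAULT, frames=[1,-,-]
Step 1: ref 2 → FAULT, frames=[1,2,-]
Step 2: ref 2 → HIT, frames=[1,2,-]
Step 3: ref 3 → FAULT, frames=[1,2,3]
Step 4: ref 1 → HIT, frames=[1,2,3]
Step 5: ref 5 → FAULT (evict 2), frames=[1,5,3]
Step 6: ref 3 → HIT, frames=[1,5,3]
Step 7: ref 1 → HIT, frames=[1,5,3]
Step 8: ref 3 → HIT, frames=[1,5,3]
Step 9: ref 4 → FAULT (evict 1), frames=[4,5,3]
Total faults: 5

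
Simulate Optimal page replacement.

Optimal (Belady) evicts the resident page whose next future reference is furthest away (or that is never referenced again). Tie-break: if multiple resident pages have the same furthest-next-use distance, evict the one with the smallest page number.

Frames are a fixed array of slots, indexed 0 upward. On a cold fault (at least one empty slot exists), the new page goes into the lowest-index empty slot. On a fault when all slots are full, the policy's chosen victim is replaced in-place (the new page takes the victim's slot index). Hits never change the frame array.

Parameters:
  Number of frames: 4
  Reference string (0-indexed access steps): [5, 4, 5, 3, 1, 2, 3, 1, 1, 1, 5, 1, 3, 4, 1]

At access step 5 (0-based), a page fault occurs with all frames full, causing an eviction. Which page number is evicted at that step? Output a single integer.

Answer: 4

Derivation:
Step 0: ref 5 -> FAULT, frames=[5,-,-,-]
Step 1: ref 4 -> FAULT, frames=[5,4,-,-]
Step 2: ref 5 -> HIT, frames=[5,4,-,-]
Step 3: ref 3 -> FAULT, frames=[5,4,3,-]
Step 4: ref 1 -> FAULT, frames=[5,4,3,1]
Step 5: ref 2 -> FAULT, evict 4, frames=[5,2,3,1]
At step 5: evicted page 4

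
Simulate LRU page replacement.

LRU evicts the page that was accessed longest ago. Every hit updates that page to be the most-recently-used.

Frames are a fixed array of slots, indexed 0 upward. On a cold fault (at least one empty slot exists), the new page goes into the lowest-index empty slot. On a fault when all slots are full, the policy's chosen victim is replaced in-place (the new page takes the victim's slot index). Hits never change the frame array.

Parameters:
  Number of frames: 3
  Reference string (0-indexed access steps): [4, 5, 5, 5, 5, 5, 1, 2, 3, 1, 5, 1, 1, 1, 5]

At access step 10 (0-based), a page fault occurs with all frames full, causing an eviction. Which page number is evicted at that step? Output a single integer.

Step 0: ref 4 -> FAULT, frames=[4,-,-]
Step 1: ref 5 -> FAULT, frames=[4,5,-]
Step 2: ref 5 -> HIT, frames=[4,5,-]
Step 3: ref 5 -> HIT, frames=[4,5,-]
Step 4: ref 5 -> HIT, frames=[4,5,-]
Step 5: ref 5 -> HIT, frames=[4,5,-]
Step 6: ref 1 -> FAULT, frames=[4,5,1]
Step 7: ref 2 -> FAULT, evict 4, frames=[2,5,1]
Step 8: ref 3 -> FAULT, evict 5, frames=[2,3,1]
Step 9: ref 1 -> HIT, frames=[2,3,1]
Step 10: ref 5 -> FAULT, evict 2, frames=[5,3,1]
At step 10: evicted page 2

Answer: 2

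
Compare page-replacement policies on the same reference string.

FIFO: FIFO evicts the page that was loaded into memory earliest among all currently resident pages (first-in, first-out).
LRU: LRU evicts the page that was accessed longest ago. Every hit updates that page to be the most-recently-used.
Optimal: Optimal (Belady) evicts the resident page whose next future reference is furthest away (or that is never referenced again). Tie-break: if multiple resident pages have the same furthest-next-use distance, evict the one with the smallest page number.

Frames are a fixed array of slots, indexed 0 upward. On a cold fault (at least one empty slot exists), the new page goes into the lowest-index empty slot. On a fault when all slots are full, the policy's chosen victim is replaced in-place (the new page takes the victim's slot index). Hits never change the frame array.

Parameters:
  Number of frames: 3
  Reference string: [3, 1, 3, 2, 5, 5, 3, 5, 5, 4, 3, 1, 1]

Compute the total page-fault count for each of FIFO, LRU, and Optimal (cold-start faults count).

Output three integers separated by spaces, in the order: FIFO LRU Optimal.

--- FIFO ---
  step 0: ref 3 -> FAULT, frames=[3,-,-] (faults so far: 1)
  step 1: ref 1 -> FAULT, frames=[3,1,-] (faults so far: 2)
  step 2: ref 3 -> HIT, frames=[3,1,-] (faults so far: 2)
  step 3: ref 2 -> FAULT, frames=[3,1,2] (faults so far: 3)
  step 4: ref 5 -> FAULT, evict 3, frames=[5,1,2] (faults so far: 4)
  step 5: ref 5 -> HIT, frames=[5,1,2] (faults so far: 4)
  step 6: ref 3 -> FAULT, evict 1, frames=[5,3,2] (faults so far: 5)
  step 7: ref 5 -> HIT, frames=[5,3,2] (faults so far: 5)
  step 8: ref 5 -> HIT, frames=[5,3,2] (faults so far: 5)
  step 9: ref 4 -> FAULT, evict 2, frames=[5,3,4] (faults so far: 6)
  step 10: ref 3 -> HIT, frames=[5,3,4] (faults so far: 6)
  step 11: ref 1 -> FAULT, evict 5, frames=[1,3,4] (faults so far: 7)
  step 12: ref 1 -> HIT, frames=[1,3,4] (faults so far: 7)
  FIFO total faults: 7
--- LRU ---
  step 0: ref 3 -> FAULT, frames=[3,-,-] (faults so far: 1)
  step 1: ref 1 -> FAULT, frames=[3,1,-] (faults so far: 2)
  step 2: ref 3 -> HIT, frames=[3,1,-] (faults so far: 2)
  step 3: ref 2 -> FAULT, frames=[3,1,2] (faults so far: 3)
  step 4: ref 5 -> FAULT, evict 1, frames=[3,5,2] (faults so far: 4)
  step 5: ref 5 -> HIT, frames=[3,5,2] (faults so far: 4)
  step 6: ref 3 -> HIT, frames=[3,5,2] (faults so far: 4)
  step 7: ref 5 -> HIT, frames=[3,5,2] (faults so far: 4)
  step 8: ref 5 -> HIT, frames=[3,5,2] (faults so far: 4)
  step 9: ref 4 -> FAULT, evict 2, frames=[3,5,4] (faults so far: 5)
  step 10: ref 3 -> HIT, frames=[3,5,4] (faults so far: 5)
  step 11: ref 1 -> FAULT, evict 5, frames=[3,1,4] (faults so far: 6)
  step 12: ref 1 -> HIT, frames=[3,1,4] (faults so far: 6)
  LRU total faults: 6
--- Optimal ---
  step 0: ref 3 -> FAULT, frames=[3,-,-] (faults so far: 1)
  step 1: ref 1 -> FAULT, frames=[3,1,-] (faults so far: 2)
  step 2: ref 3 -> HIT, frames=[3,1,-] (faults so far: 2)
  step 3: ref 2 -> FAULT, frames=[3,1,2] (faults so far: 3)
  step 4: ref 5 -> FAULT, evict 2, frames=[3,1,5] (faults so far: 4)
  step 5: ref 5 -> HIT, frames=[3,1,5] (faults so far: 4)
  step 6: ref 3 -> HIT, frames=[3,1,5] (faults so far: 4)
  step 7: ref 5 -> HIT, frames=[3,1,5] (faults so far: 4)
  step 8: ref 5 -> HIT, frames=[3,1,5] (faults so far: 4)
  step 9: ref 4 -> FAULT, evict 5, frames=[3,1,4] (faults so far: 5)
  step 10: ref 3 -> HIT, frames=[3,1,4] (faults so far: 5)
  step 11: ref 1 -> HIT, frames=[3,1,4] (faults so far: 5)
  step 12: ref 1 -> HIT, frames=[3,1,4] (faults so far: 5)
  Optimal total faults: 5

Answer: 7 6 5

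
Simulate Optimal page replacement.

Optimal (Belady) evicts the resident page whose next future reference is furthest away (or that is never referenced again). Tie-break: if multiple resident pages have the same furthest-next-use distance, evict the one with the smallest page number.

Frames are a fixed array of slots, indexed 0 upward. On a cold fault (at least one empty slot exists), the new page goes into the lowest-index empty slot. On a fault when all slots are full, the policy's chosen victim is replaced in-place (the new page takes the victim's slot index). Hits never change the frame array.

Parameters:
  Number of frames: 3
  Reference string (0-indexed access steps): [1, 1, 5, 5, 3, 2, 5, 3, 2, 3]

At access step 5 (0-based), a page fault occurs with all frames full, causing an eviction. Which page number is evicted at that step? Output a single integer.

Step 0: ref 1 -> FAULT, frames=[1,-,-]
Step 1: ref 1 -> HIT, frames=[1,-,-]
Step 2: ref 5 -> FAULT, frames=[1,5,-]
Step 3: ref 5 -> HIT, frames=[1,5,-]
Step 4: ref 3 -> FAULT, frames=[1,5,3]
Step 5: ref 2 -> FAULT, evict 1, frames=[2,5,3]
At step 5: evicted page 1

Answer: 1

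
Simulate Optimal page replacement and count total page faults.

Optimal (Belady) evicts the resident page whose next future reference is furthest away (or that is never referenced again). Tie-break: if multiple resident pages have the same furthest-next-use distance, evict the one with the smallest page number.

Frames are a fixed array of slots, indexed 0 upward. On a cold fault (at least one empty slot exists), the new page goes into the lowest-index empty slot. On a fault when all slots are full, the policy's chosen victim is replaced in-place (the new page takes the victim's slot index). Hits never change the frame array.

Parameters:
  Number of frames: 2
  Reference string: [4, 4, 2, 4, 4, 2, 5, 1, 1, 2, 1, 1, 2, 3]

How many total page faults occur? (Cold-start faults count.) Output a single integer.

Step 0: ref 4 → FAULT, frames=[4,-]
Step 1: ref 4 → HIT, frames=[4,-]
Step 2: ref 2 → FAULT, frames=[4,2]
Step 3: ref 4 → HIT, frames=[4,2]
Step 4: ref 4 → HIT, frames=[4,2]
Step 5: ref 2 → HIT, frames=[4,2]
Step 6: ref 5 → FAULT (evict 4), frames=[5,2]
Step 7: ref 1 → FAULT (evict 5), frames=[1,2]
Step 8: ref 1 → HIT, frames=[1,2]
Step 9: ref 2 → HIT, frames=[1,2]
Step 10: ref 1 → HIT, frames=[1,2]
Step 11: ref 1 → HIT, frames=[1,2]
Step 12: ref 2 → HIT, frames=[1,2]
Step 13: ref 3 → FAULT (evict 1), frames=[3,2]
Total faults: 5

Answer: 5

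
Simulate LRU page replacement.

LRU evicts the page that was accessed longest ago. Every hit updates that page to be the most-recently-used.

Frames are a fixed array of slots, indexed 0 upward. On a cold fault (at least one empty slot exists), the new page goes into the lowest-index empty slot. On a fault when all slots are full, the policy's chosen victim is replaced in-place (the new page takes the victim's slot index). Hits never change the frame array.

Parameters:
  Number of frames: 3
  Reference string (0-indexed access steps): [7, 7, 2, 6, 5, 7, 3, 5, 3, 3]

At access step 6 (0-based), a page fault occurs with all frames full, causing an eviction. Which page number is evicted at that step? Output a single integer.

Answer: 6

Derivation:
Step 0: ref 7 -> FAULT, frames=[7,-,-]
Step 1: ref 7 -> HIT, frames=[7,-,-]
Step 2: ref 2 -> FAULT, frames=[7,2,-]
Step 3: ref 6 -> FAULT, frames=[7,2,6]
Step 4: ref 5 -> FAULT, evict 7, frames=[5,2,6]
Step 5: ref 7 -> FAULT, evict 2, frames=[5,7,6]
Step 6: ref 3 -> FAULT, evict 6, frames=[5,7,3]
At step 6: evicted page 6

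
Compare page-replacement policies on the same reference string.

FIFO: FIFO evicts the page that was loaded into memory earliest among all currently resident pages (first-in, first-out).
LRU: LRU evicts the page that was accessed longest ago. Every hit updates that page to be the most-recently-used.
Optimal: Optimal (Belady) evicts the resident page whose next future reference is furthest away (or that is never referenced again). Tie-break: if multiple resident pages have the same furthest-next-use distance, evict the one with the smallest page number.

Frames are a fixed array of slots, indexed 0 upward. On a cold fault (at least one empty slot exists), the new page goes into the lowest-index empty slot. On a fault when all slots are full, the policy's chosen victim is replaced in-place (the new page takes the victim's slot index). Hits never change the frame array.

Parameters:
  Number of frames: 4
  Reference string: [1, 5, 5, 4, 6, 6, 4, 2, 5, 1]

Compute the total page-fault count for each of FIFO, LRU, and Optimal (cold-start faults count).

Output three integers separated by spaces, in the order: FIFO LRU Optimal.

Answer: 6 6 5

Derivation:
--- FIFO ---
  step 0: ref 1 -> FAULT, frames=[1,-,-,-] (faults so far: 1)
  step 1: ref 5 -> FAULT, frames=[1,5,-,-] (faults so far: 2)
  step 2: ref 5 -> HIT, frames=[1,5,-,-] (faults so far: 2)
  step 3: ref 4 -> FAULT, frames=[1,5,4,-] (faults so far: 3)
  step 4: ref 6 -> FAULT, frames=[1,5,4,6] (faults so far: 4)
  step 5: ref 6 -> HIT, frames=[1,5,4,6] (faults so far: 4)
  step 6: ref 4 -> HIT, frames=[1,5,4,6] (faults so far: 4)
  step 7: ref 2 -> FAULT, evict 1, frames=[2,5,4,6] (faults so far: 5)
  step 8: ref 5 -> HIT, frames=[2,5,4,6] (faults so far: 5)
  step 9: ref 1 -> FAULT, evict 5, frames=[2,1,4,6] (faults so far: 6)
  FIFO total faults: 6
--- LRU ---
  step 0: ref 1 -> FAULT, frames=[1,-,-,-] (faults so far: 1)
  step 1: ref 5 -> FAULT, frames=[1,5,-,-] (faults so far: 2)
  step 2: ref 5 -> HIT, frames=[1,5,-,-] (faults so far: 2)
  step 3: ref 4 -> FAULT, frames=[1,5,4,-] (faults so far: 3)
  step 4: ref 6 -> FAULT, frames=[1,5,4,6] (faults so far: 4)
  step 5: ref 6 -> HIT, frames=[1,5,4,6] (faults so far: 4)
  step 6: ref 4 -> HIT, frames=[1,5,4,6] (faults so far: 4)
  step 7: ref 2 -> FAULT, evict 1, frames=[2,5,4,6] (faults so far: 5)
  step 8: ref 5 -> HIT, frames=[2,5,4,6] (faults so far: 5)
  step 9: ref 1 -> FAULT, evict 6, frames=[2,5,4,1] (faults so far: 6)
  LRU total faults: 6
--- Optimal ---
  step 0: ref 1 -> FAULT, frames=[1,-,-,-] (faults so far: 1)
  step 1: ref 5 -> FAULT, frames=[1,5,-,-] (faults so far: 2)
  step 2: ref 5 -> HIT, frames=[1,5,-,-] (faults so far: 2)
  step 3: ref 4 -> FAULT, frames=[1,5,4,-] (faults so far: 3)
  step 4: ref 6 -> FAULT, frames=[1,5,4,6] (faults so far: 4)
  step 5: ref 6 -> HIT, frames=[1,5,4,6] (faults so far: 4)
  step 6: ref 4 -> HIT, frames=[1,5,4,6] (faults so far: 4)
  step 7: ref 2 -> FAULT, evict 4, frames=[1,5,2,6] (faults so far: 5)
  step 8: ref 5 -> HIT, frames=[1,5,2,6] (faults so far: 5)
  step 9: ref 1 -> HIT, frames=[1,5,2,6] (faults so far: 5)
  Optimal total faults: 5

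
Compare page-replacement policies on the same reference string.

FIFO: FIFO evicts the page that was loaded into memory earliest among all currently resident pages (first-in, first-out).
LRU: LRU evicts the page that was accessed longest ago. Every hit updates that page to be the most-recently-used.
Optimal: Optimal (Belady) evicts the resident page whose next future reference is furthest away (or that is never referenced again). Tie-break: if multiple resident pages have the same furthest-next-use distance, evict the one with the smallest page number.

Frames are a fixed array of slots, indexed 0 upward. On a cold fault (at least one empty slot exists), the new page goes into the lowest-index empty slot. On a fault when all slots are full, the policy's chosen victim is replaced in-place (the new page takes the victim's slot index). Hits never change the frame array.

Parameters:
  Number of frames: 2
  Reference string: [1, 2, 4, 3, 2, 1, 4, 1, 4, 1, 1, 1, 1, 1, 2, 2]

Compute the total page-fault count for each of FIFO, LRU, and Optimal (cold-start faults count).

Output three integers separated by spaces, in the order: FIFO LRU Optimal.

--- FIFO ---
  step 0: ref 1 -> FAULT, frames=[1,-] (faults so far: 1)
  step 1: ref 2 -> FAULT, frames=[1,2] (faults so far: 2)
  step 2: ref 4 -> FAULT, evict 1, frames=[4,2] (faults so far: 3)
  step 3: ref 3 -> FAULT, evict 2, frames=[4,3] (faults so far: 4)
  step 4: ref 2 -> FAULT, evict 4, frames=[2,3] (faults so far: 5)
  step 5: ref 1 -> FAULT, evict 3, frames=[2,1] (faults so far: 6)
  step 6: ref 4 -> FAULT, evict 2, frames=[4,1] (faults so far: 7)
  step 7: ref 1 -> HIT, frames=[4,1] (faults so far: 7)
  step 8: ref 4 -> HIT, frames=[4,1] (faults so far: 7)
  step 9: ref 1 -> HIT, frames=[4,1] (faults so far: 7)
  step 10: ref 1 -> HIT, frames=[4,1] (faults so far: 7)
  step 11: ref 1 -> HIT, frames=[4,1] (faults so far: 7)
  step 12: ref 1 -> HIT, frames=[4,1] (faults so far: 7)
  step 13: ref 1 -> HIT, frames=[4,1] (faults so far: 7)
  step 14: ref 2 -> FAULT, evict 1, frames=[4,2] (faults so far: 8)
  step 15: ref 2 -> HIT, frames=[4,2] (faults so far: 8)
  FIFO total faults: 8
--- LRU ---
  step 0: ref 1 -> FAULT, frames=[1,-] (faults so far: 1)
  step 1: ref 2 -> FAULT, frames=[1,2] (faults so far: 2)
  step 2: ref 4 -> FAULT, evict 1, frames=[4,2] (faults so far: 3)
  step 3: ref 3 -> FAULT, evict 2, frames=[4,3] (faults so far: 4)
  step 4: ref 2 -> FAULT, evict 4, frames=[2,3] (faults so far: 5)
  step 5: ref 1 -> FAULT, evict 3, frames=[2,1] (faults so far: 6)
  step 6: ref 4 -> FAULT, evict 2, frames=[4,1] (faults so far: 7)
  step 7: ref 1 -> HIT, frames=[4,1] (faults so far: 7)
  step 8: ref 4 -> HIT, frames=[4,1] (faults so far: 7)
  step 9: ref 1 -> HIT, frames=[4,1] (faults so far: 7)
  step 10: ref 1 -> HIT, frames=[4,1] (faults so far: 7)
  step 11: ref 1 -> HIT, frames=[4,1] (faults so far: 7)
  step 12: ref 1 -> HIT, frames=[4,1] (faults so far: 7)
  step 13: ref 1 -> HIT, frames=[4,1] (faults so far: 7)
  step 14: ref 2 -> FAULT, evict 4, frames=[2,1] (faults so far: 8)
  step 15: ref 2 -> HIT, frames=[2,1] (faults so far: 8)
  LRU total faults: 8
--- Optimal ---
  step 0: ref 1 -> FAULT, frames=[1,-] (faults so far: 1)
  step 1: ref 2 -> FAULT, frames=[1,2] (faults so far: 2)
  step 2: ref 4 -> FAULT, evict 1, frames=[4,2] (faults so far: 3)
  step 3: ref 3 -> FAULT, evict 4, frames=[3,2] (faults so far: 4)
  step 4: ref 2 -> HIT, frames=[3,2] (faults so far: 4)
  step 5: ref 1 -> FAULT, evict 3, frames=[1,2] (faults so far: 5)
  step 6: ref 4 -> FAULT, evict 2, frames=[1,4] (faults so far: 6)
  step 7: ref 1 -> HIT, frames=[1,4] (faults so far: 6)
  step 8: ref 4 -> HIT, frames=[1,4] (faults so far: 6)
  step 9: ref 1 -> HIT, frames=[1,4] (faults so far: 6)
  step 10: ref 1 -> HIT, frames=[1,4] (faults so far: 6)
  step 11: ref 1 -> HIT, frames=[1,4] (faults so far: 6)
  step 12: ref 1 -> HIT, frames=[1,4] (faults so far: 6)
  step 13: ref 1 -> HIT, frames=[1,4] (faults so far: 6)
  step 14: ref 2 -> FAULT, evict 1, frames=[2,4] (faults so far: 7)
  step 15: ref 2 -> HIT, frames=[2,4] (faults so far: 7)
  Optimal total faults: 7

Answer: 8 8 7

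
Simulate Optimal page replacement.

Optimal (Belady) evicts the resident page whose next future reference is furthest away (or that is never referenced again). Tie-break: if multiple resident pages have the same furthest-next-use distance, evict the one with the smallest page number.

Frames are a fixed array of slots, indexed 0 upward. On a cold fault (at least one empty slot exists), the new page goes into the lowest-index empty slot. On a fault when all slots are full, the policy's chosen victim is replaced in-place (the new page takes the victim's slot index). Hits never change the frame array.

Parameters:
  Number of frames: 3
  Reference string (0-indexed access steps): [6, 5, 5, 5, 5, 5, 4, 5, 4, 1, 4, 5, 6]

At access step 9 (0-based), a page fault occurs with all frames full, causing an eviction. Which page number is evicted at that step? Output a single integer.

Step 0: ref 6 -> FAULT, frames=[6,-,-]
Step 1: ref 5 -> FAULT, frames=[6,5,-]
Step 2: ref 5 -> HIT, frames=[6,5,-]
Step 3: ref 5 -> HIT, frames=[6,5,-]
Step 4: ref 5 -> HIT, frames=[6,5,-]
Step 5: ref 5 -> HIT, frames=[6,5,-]
Step 6: ref 4 -> FAULT, frames=[6,5,4]
Step 7: ref 5 -> HIT, frames=[6,5,4]
Step 8: ref 4 -> HIT, frames=[6,5,4]
Step 9: ref 1 -> FAULT, evict 6, frames=[1,5,4]
At step 9: evicted page 6

Answer: 6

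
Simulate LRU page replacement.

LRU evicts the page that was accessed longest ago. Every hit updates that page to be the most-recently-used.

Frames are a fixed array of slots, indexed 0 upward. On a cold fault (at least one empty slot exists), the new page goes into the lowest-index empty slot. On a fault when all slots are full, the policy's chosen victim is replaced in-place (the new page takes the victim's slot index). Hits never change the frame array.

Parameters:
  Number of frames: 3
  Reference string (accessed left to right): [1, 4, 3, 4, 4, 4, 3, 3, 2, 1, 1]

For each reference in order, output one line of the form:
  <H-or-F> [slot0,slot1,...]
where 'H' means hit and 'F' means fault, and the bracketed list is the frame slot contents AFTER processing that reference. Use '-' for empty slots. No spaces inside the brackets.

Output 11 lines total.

F [1,-,-]
F [1,4,-]
F [1,4,3]
H [1,4,3]
H [1,4,3]
H [1,4,3]
H [1,4,3]
H [1,4,3]
F [2,4,3]
F [2,1,3]
H [2,1,3]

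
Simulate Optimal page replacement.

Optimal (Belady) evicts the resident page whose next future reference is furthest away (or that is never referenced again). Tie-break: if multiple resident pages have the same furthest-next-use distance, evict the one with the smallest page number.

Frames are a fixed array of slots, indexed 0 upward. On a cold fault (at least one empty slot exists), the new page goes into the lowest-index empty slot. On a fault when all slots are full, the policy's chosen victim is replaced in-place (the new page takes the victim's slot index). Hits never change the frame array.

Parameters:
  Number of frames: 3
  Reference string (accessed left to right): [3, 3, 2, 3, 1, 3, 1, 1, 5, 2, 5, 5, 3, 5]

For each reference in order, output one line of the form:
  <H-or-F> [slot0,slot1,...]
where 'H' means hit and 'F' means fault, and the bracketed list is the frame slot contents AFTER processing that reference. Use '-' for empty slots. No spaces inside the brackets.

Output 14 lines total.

F [3,-,-]
H [3,-,-]
F [3,2,-]
H [3,2,-]
F [3,2,1]
H [3,2,1]
H [3,2,1]
H [3,2,1]
F [3,2,5]
H [3,2,5]
H [3,2,5]
H [3,2,5]
H [3,2,5]
H [3,2,5]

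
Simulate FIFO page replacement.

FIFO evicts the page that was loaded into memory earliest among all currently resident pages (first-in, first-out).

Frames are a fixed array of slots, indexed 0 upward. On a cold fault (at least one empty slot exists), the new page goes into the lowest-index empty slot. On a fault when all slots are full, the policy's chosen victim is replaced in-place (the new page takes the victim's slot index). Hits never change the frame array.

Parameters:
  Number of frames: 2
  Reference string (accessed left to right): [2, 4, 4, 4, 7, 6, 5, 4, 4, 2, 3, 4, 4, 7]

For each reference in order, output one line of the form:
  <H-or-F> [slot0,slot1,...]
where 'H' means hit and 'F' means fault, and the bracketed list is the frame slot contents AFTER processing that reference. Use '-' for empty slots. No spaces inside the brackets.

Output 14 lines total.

F [2,-]
F [2,4]
H [2,4]
H [2,4]
F [7,4]
F [7,6]
F [5,6]
F [5,4]
H [5,4]
F [2,4]
F [2,3]
F [4,3]
H [4,3]
F [4,7]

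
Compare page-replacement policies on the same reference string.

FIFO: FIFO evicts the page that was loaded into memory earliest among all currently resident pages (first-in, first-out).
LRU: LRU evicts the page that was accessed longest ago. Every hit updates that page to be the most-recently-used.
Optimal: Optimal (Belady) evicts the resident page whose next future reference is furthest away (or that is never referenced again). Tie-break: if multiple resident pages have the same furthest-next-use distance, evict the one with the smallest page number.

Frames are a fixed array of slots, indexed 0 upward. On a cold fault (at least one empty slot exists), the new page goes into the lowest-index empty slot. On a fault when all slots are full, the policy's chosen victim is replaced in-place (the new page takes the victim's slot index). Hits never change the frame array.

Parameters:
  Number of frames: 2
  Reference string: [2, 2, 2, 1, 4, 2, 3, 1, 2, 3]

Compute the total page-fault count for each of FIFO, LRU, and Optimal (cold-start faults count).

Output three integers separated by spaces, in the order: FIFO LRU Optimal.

Answer: 8 8 6

Derivation:
--- FIFO ---
  step 0: ref 2 -> FAULT, frames=[2,-] (faults so far: 1)
  step 1: ref 2 -> HIT, frames=[2,-] (faults so far: 1)
  step 2: ref 2 -> HIT, frames=[2,-] (faults so far: 1)
  step 3: ref 1 -> FAULT, frames=[2,1] (faults so far: 2)
  step 4: ref 4 -> FAULT, evict 2, frames=[4,1] (faults so far: 3)
  step 5: ref 2 -> FAULT, evict 1, frames=[4,2] (faults so far: 4)
  step 6: ref 3 -> FAULT, evict 4, frames=[3,2] (faults so far: 5)
  step 7: ref 1 -> FAULT, evict 2, frames=[3,1] (faults so far: 6)
  step 8: ref 2 -> FAULT, evict 3, frames=[2,1] (faults so far: 7)
  step 9: ref 3 -> FAULT, evict 1, frames=[2,3] (faults so far: 8)
  FIFO total faults: 8
--- LRU ---
  step 0: ref 2 -> FAULT, frames=[2,-] (faults so far: 1)
  step 1: ref 2 -> HIT, frames=[2,-] (faults so far: 1)
  step 2: ref 2 -> HIT, frames=[2,-] (faults so far: 1)
  step 3: ref 1 -> FAULT, frames=[2,1] (faults so far: 2)
  step 4: ref 4 -> FAULT, evict 2, frames=[4,1] (faults so far: 3)
  step 5: ref 2 -> FAULT, evict 1, frames=[4,2] (faults so far: 4)
  step 6: ref 3 -> FAULT, evict 4, frames=[3,2] (faults so far: 5)
  step 7: ref 1 -> FAULT, evict 2, frames=[3,1] (faults so far: 6)
  step 8: ref 2 -> FAULT, evict 3, frames=[2,1] (faults so far: 7)
  step 9: ref 3 -> FAULT, evict 1, frames=[2,3] (faults so far: 8)
  LRU total faults: 8
--- Optimal ---
  step 0: ref 2 -> FAULT, frames=[2,-] (faults so far: 1)
  step 1: ref 2 -> HIT, frames=[2,-] (faults so far: 1)
  step 2: ref 2 -> HIT, frames=[2,-] (faults so far: 1)
  step 3: ref 1 -> FAULT, frames=[2,1] (faults so far: 2)
  step 4: ref 4 -> FAULT, evict 1, frames=[2,4] (faults so far: 3)
  step 5: ref 2 -> HIT, frames=[2,4] (faults so far: 3)
  step 6: ref 3 -> FAULT, evict 4, frames=[2,3] (faults so far: 4)
  step 7: ref 1 -> FAULT, evict 3, frames=[2,1] (faults so far: 5)
  step 8: ref 2 -> HIT, frames=[2,1] (faults so far: 5)
  step 9: ref 3 -> FAULT, evict 1, frames=[2,3] (faults so far: 6)
  Optimal total faults: 6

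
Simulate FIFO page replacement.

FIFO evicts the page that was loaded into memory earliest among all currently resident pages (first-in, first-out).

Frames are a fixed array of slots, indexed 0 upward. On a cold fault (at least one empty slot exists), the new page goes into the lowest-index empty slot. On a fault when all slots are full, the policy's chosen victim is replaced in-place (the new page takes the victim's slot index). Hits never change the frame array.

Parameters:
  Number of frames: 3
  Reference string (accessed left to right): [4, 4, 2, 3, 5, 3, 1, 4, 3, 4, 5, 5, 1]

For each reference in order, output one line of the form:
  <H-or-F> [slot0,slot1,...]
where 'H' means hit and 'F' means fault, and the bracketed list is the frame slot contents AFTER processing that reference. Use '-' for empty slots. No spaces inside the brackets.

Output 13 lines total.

F [4,-,-]
H [4,-,-]
F [4,2,-]
F [4,2,3]
F [5,2,3]
H [5,2,3]
F [5,1,3]
F [5,1,4]
F [3,1,4]
H [3,1,4]
F [3,5,4]
H [3,5,4]
F [3,5,1]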